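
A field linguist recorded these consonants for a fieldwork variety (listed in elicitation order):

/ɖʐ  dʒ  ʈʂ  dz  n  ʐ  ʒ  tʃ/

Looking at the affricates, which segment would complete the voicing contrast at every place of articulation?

alveolar: voiceless —, voiced /dz/.
postalveolar: voiceless /tʃ/, voiced /dʒ/.
retroflex: voiceless /ʈʂ/, voiced /ɖʐ/.
The alveolar row has no voiceless member, so the gap is the voiceless alveolar affricate /ts/.

/ts/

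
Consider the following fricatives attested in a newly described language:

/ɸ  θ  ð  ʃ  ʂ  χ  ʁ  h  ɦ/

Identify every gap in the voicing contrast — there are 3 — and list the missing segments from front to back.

/β/, /ʒ/, /ʐ/

place of articulation  voiceless  voiced  
bilabial          ɸ         —       
dental            θ         ð       
postalveolar      ʃ         —       
retroflex         ʂ         —       
uvular            χ         ʁ       
glottal           h         ɦ       
Gaps, from front to back: bilabial lacks voiced (/β/); postalveolar lacks voiced (/ʒ/); retroflex lacks voiced (/ʐ/).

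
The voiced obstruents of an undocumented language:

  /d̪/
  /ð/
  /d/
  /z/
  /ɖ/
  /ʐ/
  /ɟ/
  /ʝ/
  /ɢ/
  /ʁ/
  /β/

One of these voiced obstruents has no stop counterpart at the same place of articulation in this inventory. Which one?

/β/

Dental: /d̪/ ~ /ð/
Alveolar: /d/ ~ /z/
Retroflex: /ɖ/ ~ /ʐ/
Palatal: /ɟ/ ~ /ʝ/
Uvular: /ɢ/ ~ /ʁ/
Bilabial: only /β/ (fricative); no stop partner.
So /β/ is the unpaired segment.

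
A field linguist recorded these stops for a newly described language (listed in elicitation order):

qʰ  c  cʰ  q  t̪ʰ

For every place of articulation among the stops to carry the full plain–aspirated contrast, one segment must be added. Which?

dental: plain —, aspirated /t̪ʰ/.
palatal: plain /c/, aspirated /cʰ/.
uvular: plain /q/, aspirated /qʰ/.
The dental row has no plain member, so the gap is the plain dental stop /t̪/.

/t̪/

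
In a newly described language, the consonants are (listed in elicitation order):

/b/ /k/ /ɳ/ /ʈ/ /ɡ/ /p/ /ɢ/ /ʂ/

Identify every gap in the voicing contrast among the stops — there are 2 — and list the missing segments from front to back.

/ɖ/, /q/

bilabial: voiceless /p/, voiced /b/.
retroflex: voiceless /ʈ/, voiced —.
velar: voiceless /k/, voiced /ɡ/.
uvular: voiceless —, voiced /ɢ/.
Gaps, from front to back: retroflex lacks voiced (/ɖ/); uvular lacks voiceless (/q/).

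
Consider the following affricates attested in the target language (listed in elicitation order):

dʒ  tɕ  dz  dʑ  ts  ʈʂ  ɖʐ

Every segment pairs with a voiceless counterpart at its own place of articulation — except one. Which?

Alveolar: /ts/ ~ /dz/
Retroflex: /ʈʂ/ ~ /ɖʐ/
Alveolo-palatal: /tɕ/ ~ /dʑ/
Postalveolar: only /dʒ/ (voiced); no voiceless partner.
So /dʒ/ is the unpaired segment.

/dʒ/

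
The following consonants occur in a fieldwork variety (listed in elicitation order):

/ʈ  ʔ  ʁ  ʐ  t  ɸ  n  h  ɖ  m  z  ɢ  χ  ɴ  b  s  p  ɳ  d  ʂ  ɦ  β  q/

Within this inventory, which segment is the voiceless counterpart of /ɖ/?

/ʈ/

/ɖ/ is a voiced retroflex stop.
The voiceless counterpart is a voiceless retroflex stop — in this inventory, /ʈ/.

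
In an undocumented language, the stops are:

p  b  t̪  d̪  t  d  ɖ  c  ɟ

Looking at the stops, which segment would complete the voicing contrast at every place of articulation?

Voiceless: /p/ (bilabial), /t̪/ (dental), /t/ (alveolar), /c/ (palatal).
Voiced: /b/ (bilabial), /d̪/ (dental), /d/ (alveolar), /ɖ/ (retroflex), /ɟ/ (palatal).
The retroflex row has no voiceless member, so the gap is the voiceless retroflex stop /ʈ/.

/ʈ/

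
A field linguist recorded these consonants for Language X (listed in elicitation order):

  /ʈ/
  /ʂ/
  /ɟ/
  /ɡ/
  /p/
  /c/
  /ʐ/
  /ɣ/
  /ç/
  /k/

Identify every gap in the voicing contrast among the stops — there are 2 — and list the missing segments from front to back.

/b/, /ɖ/

bilabial: voiceless /p/, voiced —.
retroflex: voiceless /ʈ/, voiced —.
palatal: voiceless /c/, voiced /ɟ/.
velar: voiceless /k/, voiced /ɡ/.
Gaps, from front to back: bilabial lacks voiced (/b/); retroflex lacks voiced (/ɖ/).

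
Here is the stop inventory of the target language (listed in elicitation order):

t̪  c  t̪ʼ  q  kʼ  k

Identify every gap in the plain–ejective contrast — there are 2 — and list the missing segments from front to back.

Plain: /t̪/ (dental), /c/ (palatal), /k/ (velar), /q/ (uvular).
Ejective: /t̪ʼ/ (dental), /kʼ/ (velar).
Gaps, from front to back: palatal lacks ejective (/cʼ/); uvular lacks ejective (/qʼ/).

/cʼ/, /qʼ/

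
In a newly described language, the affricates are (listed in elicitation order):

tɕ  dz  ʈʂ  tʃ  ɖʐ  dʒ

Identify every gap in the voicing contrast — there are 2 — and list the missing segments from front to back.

/ts/, /dʑ/

alveolar: voiceless —, voiced /dz/.
postalveolar: voiceless /tʃ/, voiced /dʒ/.
retroflex: voiceless /ʈʂ/, voiced /ɖʐ/.
alveolo-palatal: voiceless /tɕ/, voiced —.
Gaps, from front to back: alveolar lacks voiceless (/ts/); alveolo-palatal lacks voiced (/dʑ/).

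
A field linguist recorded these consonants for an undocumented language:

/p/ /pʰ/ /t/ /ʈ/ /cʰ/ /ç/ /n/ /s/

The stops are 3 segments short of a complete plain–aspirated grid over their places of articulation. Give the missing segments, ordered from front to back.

/tʰ/, /ʈʰ/, /c/

bilabial: plain /p/, aspirated /pʰ/.
alveolar: plain /t/, aspirated —.
retroflex: plain /ʈ/, aspirated —.
palatal: plain —, aspirated /cʰ/.
Gaps, from front to back: alveolar lacks aspirated (/tʰ/); retroflex lacks aspirated (/ʈʰ/); palatal lacks plain (/c/).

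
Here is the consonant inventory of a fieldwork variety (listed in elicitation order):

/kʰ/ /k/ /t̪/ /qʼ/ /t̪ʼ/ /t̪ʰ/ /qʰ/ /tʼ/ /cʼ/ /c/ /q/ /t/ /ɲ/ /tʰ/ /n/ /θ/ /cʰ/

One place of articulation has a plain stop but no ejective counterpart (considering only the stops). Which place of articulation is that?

velar

dental: plain /t̪/, aspirated /t̪ʰ/, ejective /t̪ʼ/.
alveolar: plain /t/, aspirated /tʰ/, ejective /tʼ/.
palatal: plain /c/, aspirated /cʰ/, ejective /cʼ/.
velar: plain /k/, aspirated /kʰ/, ejective —.
uvular: plain /q/, aspirated /qʰ/, ejective /qʼ/.
Every place of articulation has an ejective member except velar, where /kʼ/ would be expected.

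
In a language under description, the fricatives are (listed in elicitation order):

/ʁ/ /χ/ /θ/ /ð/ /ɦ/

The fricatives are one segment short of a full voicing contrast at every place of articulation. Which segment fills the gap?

Voiceless: /θ/ (dental), /χ/ (uvular).
Voiced: /ð/ (dental), /ʁ/ (uvular), /ɦ/ (glottal).
The glottal row has no voiceless member, so the gap is the voiceless glottal fricative /h/.

/h/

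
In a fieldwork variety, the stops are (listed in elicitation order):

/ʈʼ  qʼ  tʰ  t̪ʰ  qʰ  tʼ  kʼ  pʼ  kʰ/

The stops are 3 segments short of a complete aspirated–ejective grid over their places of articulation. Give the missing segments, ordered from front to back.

bilabial: aspirated —, ejective /pʼ/.
dental: aspirated /t̪ʰ/, ejective —.
alveolar: aspirated /tʰ/, ejective /tʼ/.
retroflex: aspirated —, ejective /ʈʼ/.
velar: aspirated /kʰ/, ejective /kʼ/.
uvular: aspirated /qʰ/, ejective /qʼ/.
Gaps, from front to back: bilabial lacks aspirated (/pʰ/); dental lacks ejective (/t̪ʼ/); retroflex lacks aspirated (/ʈʰ/).

/pʰ/, /t̪ʼ/, /ʈʰ/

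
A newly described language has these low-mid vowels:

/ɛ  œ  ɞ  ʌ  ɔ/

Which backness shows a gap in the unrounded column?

backness          unrounded  rounded 
front             ɛ         œ       
central           —         ɞ       
back              ʌ         ɔ       
Every backness has an unrounded member except central, where /ɜ/ would be expected.

central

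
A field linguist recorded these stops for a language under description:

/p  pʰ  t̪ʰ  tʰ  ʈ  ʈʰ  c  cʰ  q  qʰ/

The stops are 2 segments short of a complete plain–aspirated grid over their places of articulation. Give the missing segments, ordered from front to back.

/t̪/, /t/

place of articulation  plain     aspirated
bilabial          p         pʰ      
dental            —         t̪ʰ     
alveolar          —         tʰ      
retroflex         ʈ         ʈʰ      
palatal           c         cʰ      
uvular            q         qʰ      
Gaps, from front to back: dental lacks plain (/t̪/); alveolar lacks plain (/t/).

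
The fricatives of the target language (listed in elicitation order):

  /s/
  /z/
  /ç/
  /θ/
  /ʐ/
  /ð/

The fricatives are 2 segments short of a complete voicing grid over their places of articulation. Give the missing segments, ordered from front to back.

dental: voiceless /θ/, voiced /ð/.
alveolar: voiceless /s/, voiced /z/.
retroflex: voiceless —, voiced /ʐ/.
palatal: voiceless /ç/, voiced —.
Gaps, from front to back: retroflex lacks voiceless (/ʂ/); palatal lacks voiced (/ʝ/).

/ʂ/, /ʝ/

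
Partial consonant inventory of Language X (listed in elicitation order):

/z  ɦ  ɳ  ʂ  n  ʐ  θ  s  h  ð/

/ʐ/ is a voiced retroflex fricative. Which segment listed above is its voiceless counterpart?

/ʂ/

The voiceless counterpart is a voiceless retroflex fricative — in this inventory, /ʂ/.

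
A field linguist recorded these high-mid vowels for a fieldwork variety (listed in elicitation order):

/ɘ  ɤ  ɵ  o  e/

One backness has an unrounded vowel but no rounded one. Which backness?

backness          unrounded  rounded 
front             e         —       
central           ɘ         ɵ       
back              ɤ         o       
Every backness has a rounded member except front, where /ø/ would be expected.

front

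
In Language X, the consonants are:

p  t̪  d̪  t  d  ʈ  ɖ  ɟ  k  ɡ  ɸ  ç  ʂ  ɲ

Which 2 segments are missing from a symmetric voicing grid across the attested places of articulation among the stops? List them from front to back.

place of articulation  voiceless  voiced  
bilabial          p         —       
dental            t̪        d̪      
alveolar          t         d       
retroflex         ʈ         ɖ       
palatal           —         ɟ       
velar             k         ɡ       
Gaps, from front to back: bilabial lacks voiced (/b/); palatal lacks voiceless (/c/).

/b/, /c/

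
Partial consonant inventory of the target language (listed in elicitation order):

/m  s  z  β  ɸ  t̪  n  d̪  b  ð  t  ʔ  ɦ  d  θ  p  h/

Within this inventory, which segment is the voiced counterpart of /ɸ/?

/β/

/ɸ/ is a voiceless bilabial fricative.
The voiced counterpart is a voiced bilabial fricative — in this inventory, /β/.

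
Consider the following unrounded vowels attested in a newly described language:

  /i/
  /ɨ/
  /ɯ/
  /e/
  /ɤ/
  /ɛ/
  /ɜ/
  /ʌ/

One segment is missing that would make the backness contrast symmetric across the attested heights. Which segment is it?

Front: /i/ (high), /e/ (high-mid), /ɛ/ (low-mid).
Central: /ɨ/ (high), /ɜ/ (low-mid).
Back: /ɯ/ (high), /ɤ/ (high-mid), /ʌ/ (low-mid).
The high-mid row has no central member, so the gap is the high-mid central unrounded vowel /ɘ/.

/ɘ/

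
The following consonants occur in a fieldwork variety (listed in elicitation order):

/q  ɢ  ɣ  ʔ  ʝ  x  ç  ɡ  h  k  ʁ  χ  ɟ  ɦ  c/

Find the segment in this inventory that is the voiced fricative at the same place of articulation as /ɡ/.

/ɣ/

/ɡ/ is a voiced velar stop.
The voiced fricative at the same place is a voiced velar fricative — in this inventory, /ɣ/.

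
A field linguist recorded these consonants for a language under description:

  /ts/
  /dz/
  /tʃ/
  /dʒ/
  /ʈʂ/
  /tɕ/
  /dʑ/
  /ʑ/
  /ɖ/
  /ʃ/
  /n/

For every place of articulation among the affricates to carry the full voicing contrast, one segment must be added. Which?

/ɖʐ/

alveolar: voiceless /ts/, voiced /dz/.
postalveolar: voiceless /tʃ/, voiced /dʒ/.
retroflex: voiceless /ʈʂ/, voiced —.
alveolo-palatal: voiceless /tɕ/, voiced /dʑ/.
The retroflex row has no voiced member, so the gap is the voiced retroflex affricate /ɖʐ/.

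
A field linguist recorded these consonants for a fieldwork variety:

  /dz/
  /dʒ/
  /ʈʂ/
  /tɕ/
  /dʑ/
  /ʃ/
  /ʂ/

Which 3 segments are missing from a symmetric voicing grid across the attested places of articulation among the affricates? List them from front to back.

alveolar: voiceless —, voiced /dz/.
postalveolar: voiceless —, voiced /dʒ/.
retroflex: voiceless /ʈʂ/, voiced —.
alveolo-palatal: voiceless /tɕ/, voiced /dʑ/.
Gaps, from front to back: alveolar lacks voiceless (/ts/); postalveolar lacks voiceless (/tʃ/); retroflex lacks voiced (/ɖʐ/).

/ts/, /tʃ/, /ɖʐ/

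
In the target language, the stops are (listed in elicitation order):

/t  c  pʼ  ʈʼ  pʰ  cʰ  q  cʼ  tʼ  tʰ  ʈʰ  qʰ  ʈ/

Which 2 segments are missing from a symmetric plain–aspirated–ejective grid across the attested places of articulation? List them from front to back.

/p/, /qʼ/

bilabial: plain —, aspirated /pʰ/, ejective /pʼ/.
alveolar: plain /t/, aspirated /tʰ/, ejective /tʼ/.
retroflex: plain /ʈ/, aspirated /ʈʰ/, ejective /ʈʼ/.
palatal: plain /c/, aspirated /cʰ/, ejective /cʼ/.
uvular: plain /q/, aspirated /qʰ/, ejective —.
Gaps, from front to back: bilabial lacks plain (/p/); uvular lacks ejective (/qʼ/).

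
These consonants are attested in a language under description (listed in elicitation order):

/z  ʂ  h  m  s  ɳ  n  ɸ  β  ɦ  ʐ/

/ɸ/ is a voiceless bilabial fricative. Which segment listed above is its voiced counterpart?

The voiced counterpart is a voiced bilabial fricative — in this inventory, /β/.

/β/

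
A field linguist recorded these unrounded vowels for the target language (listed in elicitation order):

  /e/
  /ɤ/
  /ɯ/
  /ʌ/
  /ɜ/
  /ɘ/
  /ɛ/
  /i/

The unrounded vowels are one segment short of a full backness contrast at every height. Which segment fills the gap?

Front: /i/ (high), /e/ (high-mid), /ɛ/ (low-mid).
Central: /ɘ/ (high-mid), /ɜ/ (low-mid).
Back: /ɯ/ (high), /ɤ/ (high-mid), /ʌ/ (low-mid).
The high row has no central member, so the gap is the high central unrounded vowel /ɨ/.

/ɨ/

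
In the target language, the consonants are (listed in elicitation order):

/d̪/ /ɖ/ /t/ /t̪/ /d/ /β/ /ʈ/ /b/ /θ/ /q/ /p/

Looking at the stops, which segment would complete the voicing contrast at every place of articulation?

/ɢ/

Voiceless: /p/ (bilabial), /t̪/ (dental), /t/ (alveolar), /ʈ/ (retroflex), /q/ (uvular).
Voiced: /b/ (bilabial), /d̪/ (dental), /d/ (alveolar), /ɖ/ (retroflex).
The uvular row has no voiced member, so the gap is the voiced uvular stop /ɢ/.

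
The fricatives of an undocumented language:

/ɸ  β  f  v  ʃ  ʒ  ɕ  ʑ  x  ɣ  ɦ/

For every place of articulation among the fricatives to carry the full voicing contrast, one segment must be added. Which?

Voiceless: /ɸ/ (bilabial), /f/ (labiodental), /ʃ/ (postalveolar), /ɕ/ (alveolo-palatal), /x/ (velar).
Voiced: /β/ (bilabial), /v/ (labiodental), /ʒ/ (postalveolar), /ʑ/ (alveolo-palatal), /ɣ/ (velar), /ɦ/ (glottal).
The glottal row has no voiceless member, so the gap is the voiceless glottal fricative /h/.

/h/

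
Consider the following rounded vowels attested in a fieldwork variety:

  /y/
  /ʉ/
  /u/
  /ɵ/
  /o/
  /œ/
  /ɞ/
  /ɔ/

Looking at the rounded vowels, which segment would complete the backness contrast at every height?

/ø/

Front: /y/ (high), /œ/ (low-mid).
Central: /ʉ/ (high), /ɵ/ (high-mid), /ɞ/ (low-mid).
Back: /u/ (high), /o/ (high-mid), /ɔ/ (low-mid).
The high-mid row has no front member, so the gap is the high-mid front rounded vowel /ø/.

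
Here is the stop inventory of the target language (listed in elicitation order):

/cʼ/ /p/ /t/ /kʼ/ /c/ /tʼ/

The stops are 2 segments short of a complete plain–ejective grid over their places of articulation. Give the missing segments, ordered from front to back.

/pʼ/, /k/

bilabial: plain /p/, ejective —.
alveolar: plain /t/, ejective /tʼ/.
palatal: plain /c/, ejective /cʼ/.
velar: plain —, ejective /kʼ/.
Gaps, from front to back: bilabial lacks ejective (/pʼ/); velar lacks plain (/k/).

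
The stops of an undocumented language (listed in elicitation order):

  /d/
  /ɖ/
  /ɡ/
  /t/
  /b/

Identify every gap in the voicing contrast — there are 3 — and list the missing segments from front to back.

/p/, /ʈ/, /k/

Voiceless: /t/ (alveolar).
Voiced: /b/ (bilabial), /d/ (alveolar), /ɖ/ (retroflex), /ɡ/ (velar).
Gaps, from front to back: bilabial lacks voiceless (/p/); retroflex lacks voiceless (/ʈ/); velar lacks voiceless (/k/).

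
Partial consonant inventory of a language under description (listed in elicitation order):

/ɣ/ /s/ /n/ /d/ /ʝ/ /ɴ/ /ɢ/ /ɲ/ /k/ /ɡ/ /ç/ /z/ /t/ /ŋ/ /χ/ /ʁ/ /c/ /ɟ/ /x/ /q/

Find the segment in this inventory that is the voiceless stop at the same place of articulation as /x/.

/x/ is a voiceless velar fricative.
The voiceless stop at the same place is a voiceless velar stop — in this inventory, /k/.

/k/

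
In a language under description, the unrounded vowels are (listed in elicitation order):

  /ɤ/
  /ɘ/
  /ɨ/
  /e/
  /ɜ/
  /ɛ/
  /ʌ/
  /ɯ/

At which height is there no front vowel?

height            front     central   back    
high              —         ɨ         ɯ       
high-mid          e         ɘ         ɤ       
low-mid           ɛ         ɜ         ʌ       
Every height has a front member except high, where /i/ would be expected.

high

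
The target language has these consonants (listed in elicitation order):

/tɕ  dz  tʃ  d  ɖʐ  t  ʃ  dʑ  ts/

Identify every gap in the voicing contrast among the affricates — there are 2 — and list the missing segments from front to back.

alveolar: voiceless /ts/, voiced /dz/.
postalveolar: voiceless /tʃ/, voiced —.
retroflex: voiceless —, voiced /ɖʐ/.
alveolo-palatal: voiceless /tɕ/, voiced /dʑ/.
Gaps, from front to back: postalveolar lacks voiced (/dʒ/); retroflex lacks voiceless (/ʈʂ/).

/dʒ/, /ʈʂ/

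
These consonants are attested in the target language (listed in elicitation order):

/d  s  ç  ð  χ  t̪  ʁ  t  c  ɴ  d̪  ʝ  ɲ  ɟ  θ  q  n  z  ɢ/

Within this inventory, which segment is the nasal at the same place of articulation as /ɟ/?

/ɲ/

/ɟ/ is a voiced palatal stop.
The nasal at the same place is a palatal nasal — in this inventory, /ɲ/.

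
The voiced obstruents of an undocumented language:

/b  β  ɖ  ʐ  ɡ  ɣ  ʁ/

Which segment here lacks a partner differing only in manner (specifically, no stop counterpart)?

/ʁ/

Bilabial: /b/ ~ /β/
Retroflex: /ɖ/ ~ /ʐ/
Velar: /ɡ/ ~ /ɣ/
Uvular: only /ʁ/ (fricative); no stop partner.
So /ʁ/ is the unpaired segment.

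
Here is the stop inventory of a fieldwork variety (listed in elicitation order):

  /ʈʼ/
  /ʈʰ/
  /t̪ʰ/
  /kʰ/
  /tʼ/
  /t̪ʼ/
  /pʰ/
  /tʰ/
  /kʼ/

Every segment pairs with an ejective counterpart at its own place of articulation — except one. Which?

/pʰ/

Dental: /t̪ʰ/ ~ /t̪ʼ/
Alveolar: /tʰ/ ~ /tʼ/
Retroflex: /ʈʰ/ ~ /ʈʼ/
Velar: /kʰ/ ~ /kʼ/
Bilabial: only /pʰ/ (aspirated); no ejective partner.
So /pʰ/ is the unpaired segment.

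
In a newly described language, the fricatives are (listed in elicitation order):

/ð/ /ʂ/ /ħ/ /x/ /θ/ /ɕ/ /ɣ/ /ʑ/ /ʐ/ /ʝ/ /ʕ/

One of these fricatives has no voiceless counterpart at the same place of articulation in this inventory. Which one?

Dental: /θ/ ~ /ð/
Retroflex: /ʂ/ ~ /ʐ/
Alveolo-palatal: /ɕ/ ~ /ʑ/
Velar: /x/ ~ /ɣ/
Pharyngeal: /ħ/ ~ /ʕ/
Palatal: only /ʝ/ (voiced); no voiceless partner.
So /ʝ/ is the unpaired segment.

/ʝ/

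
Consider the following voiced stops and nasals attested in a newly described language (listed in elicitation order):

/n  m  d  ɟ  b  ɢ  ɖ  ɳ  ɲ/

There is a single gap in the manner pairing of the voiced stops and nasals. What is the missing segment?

/ɴ/

place of articulation  oral stop  nasal   
bilabial          b         m       
alveolar          d         n       
retroflex         ɖ         ɳ       
palatal           ɟ         ɲ       
uvular            ɢ         —       
The uvular row has no nasal member, so the gap is the uvular nasal /ɴ/.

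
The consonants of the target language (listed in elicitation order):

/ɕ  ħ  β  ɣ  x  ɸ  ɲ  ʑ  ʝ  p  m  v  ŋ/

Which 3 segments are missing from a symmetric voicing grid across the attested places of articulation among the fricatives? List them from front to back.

/f/, /ç/, /ʕ/

bilabial: voiceless /ɸ/, voiced /β/.
labiodental: voiceless —, voiced /v/.
alveolo-palatal: voiceless /ɕ/, voiced /ʑ/.
palatal: voiceless —, voiced /ʝ/.
velar: voiceless /x/, voiced /ɣ/.
pharyngeal: voiceless /ħ/, voiced —.
Gaps, from front to back: labiodental lacks voiceless (/f/); palatal lacks voiceless (/ç/); pharyngeal lacks voiced (/ʕ/).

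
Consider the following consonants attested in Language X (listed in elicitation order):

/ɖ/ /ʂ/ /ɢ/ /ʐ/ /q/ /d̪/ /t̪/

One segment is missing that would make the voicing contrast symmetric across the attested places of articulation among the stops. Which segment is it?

dental: voiceless /t̪/, voiced /d̪/.
retroflex: voiceless —, voiced /ɖ/.
uvular: voiceless /q/, voiced /ɢ/.
The retroflex row has no voiceless member, so the gap is the voiceless retroflex stop /ʈ/.

/ʈ/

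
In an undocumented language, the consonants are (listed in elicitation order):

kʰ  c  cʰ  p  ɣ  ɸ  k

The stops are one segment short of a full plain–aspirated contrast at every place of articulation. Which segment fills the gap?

Plain: /p/ (bilabial), /c/ (palatal), /k/ (velar).
Aspirated: /cʰ/ (palatal), /kʰ/ (velar).
The bilabial row has no aspirated member, so the gap is the aspirated bilabial stop /pʰ/.

/pʰ/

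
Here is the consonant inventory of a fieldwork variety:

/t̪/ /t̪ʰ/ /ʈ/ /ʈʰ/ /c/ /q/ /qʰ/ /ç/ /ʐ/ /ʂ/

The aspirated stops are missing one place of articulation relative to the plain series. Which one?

dental: plain /t̪/, aspirated /t̪ʰ/.
retroflex: plain /ʈ/, aspirated /ʈʰ/.
palatal: plain /c/, aspirated —.
uvular: plain /q/, aspirated /qʰ/.
Every place of articulation has an aspirated member except palatal, where /cʰ/ would be expected.

palatal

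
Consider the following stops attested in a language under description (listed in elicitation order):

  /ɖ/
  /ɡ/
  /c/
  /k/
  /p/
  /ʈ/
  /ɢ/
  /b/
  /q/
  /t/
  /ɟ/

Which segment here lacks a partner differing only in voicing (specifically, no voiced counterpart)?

/t/

Bilabial: /p/ ~ /b/
Retroflex: /ʈ/ ~ /ɖ/
Palatal: /c/ ~ /ɟ/
Velar: /k/ ~ /ɡ/
Uvular: /q/ ~ /ɢ/
Alveolar: only /t/ (voiceless); no voiced partner.
So /t/ is the unpaired segment.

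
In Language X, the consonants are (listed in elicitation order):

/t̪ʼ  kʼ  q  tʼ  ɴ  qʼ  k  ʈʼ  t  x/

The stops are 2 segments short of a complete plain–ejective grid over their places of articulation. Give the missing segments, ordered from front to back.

/t̪/, /ʈ/

place of articulation  plain     ejective
dental            —         t̪ʼ     
alveolar          t         tʼ      
retroflex         —         ʈʼ      
velar             k         kʼ      
uvular            q         qʼ      
Gaps, from front to back: dental lacks plain (/t̪/); retroflex lacks plain (/ʈ/).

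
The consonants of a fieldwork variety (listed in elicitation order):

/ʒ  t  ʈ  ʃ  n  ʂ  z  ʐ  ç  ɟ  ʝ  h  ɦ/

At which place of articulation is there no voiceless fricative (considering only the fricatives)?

Voiceless: /ʃ/ (postalveolar), /ʂ/ (retroflex), /ç/ (palatal), /h/ (glottal).
Voiced: /z/ (alveolar), /ʒ/ (postalveolar), /ʐ/ (retroflex), /ʝ/ (palatal), /ɦ/ (glottal).
Every place of articulation has a voiceless member except alveolar, where /s/ would be expected.

alveolar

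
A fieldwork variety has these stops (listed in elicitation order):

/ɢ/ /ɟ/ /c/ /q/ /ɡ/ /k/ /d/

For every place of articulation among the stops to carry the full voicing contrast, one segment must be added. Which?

/t/

place of articulation  voiceless  voiced  
alveolar          —         d       
palatal           c         ɟ       
velar             k         ɡ       
uvular            q         ɢ       
The alveolar row has no voiceless member, so the gap is the voiceless alveolar stop /t/.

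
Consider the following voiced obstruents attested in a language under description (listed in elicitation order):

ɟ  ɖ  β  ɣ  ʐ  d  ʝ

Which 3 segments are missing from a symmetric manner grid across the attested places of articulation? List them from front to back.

/b/, /z/, /ɡ/

bilabial: stop —, fricative /β/.
alveolar: stop /d/, fricative —.
retroflex: stop /ɖ/, fricative /ʐ/.
palatal: stop /ɟ/, fricative /ʝ/.
velar: stop —, fricative /ɣ/.
Gaps, from front to back: bilabial lacks stop (/b/); alveolar lacks fricative (/z/); velar lacks stop (/ɡ/).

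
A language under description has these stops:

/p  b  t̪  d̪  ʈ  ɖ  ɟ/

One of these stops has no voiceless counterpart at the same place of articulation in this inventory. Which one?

/ɟ/

Bilabial: /p/ ~ /b/
Dental: /t̪/ ~ /d̪/
Retroflex: /ʈ/ ~ /ɖ/
Palatal: only /ɟ/ (voiced); no voiceless partner.
So /ɟ/ is the unpaired segment.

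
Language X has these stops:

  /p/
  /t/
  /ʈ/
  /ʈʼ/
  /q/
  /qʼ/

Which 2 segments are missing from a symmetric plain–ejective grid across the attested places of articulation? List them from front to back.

/pʼ/, /tʼ/

Plain: /p/ (bilabial), /t/ (alveolar), /ʈ/ (retroflex), /q/ (uvular).
Ejective: /ʈʼ/ (retroflex), /qʼ/ (uvular).
Gaps, from front to back: bilabial lacks ejective (/pʼ/); alveolar lacks ejective (/tʼ/).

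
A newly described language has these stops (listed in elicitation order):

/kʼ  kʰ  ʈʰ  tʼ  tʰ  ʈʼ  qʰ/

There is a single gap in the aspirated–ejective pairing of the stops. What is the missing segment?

Aspirated: /tʰ/ (alveolar), /ʈʰ/ (retroflex), /kʰ/ (velar), /qʰ/ (uvular).
Ejective: /tʼ/ (alveolar), /ʈʼ/ (retroflex), /kʼ/ (velar).
The uvular row has no ejective member, so the gap is the ejective uvular stop /qʼ/.

/qʼ/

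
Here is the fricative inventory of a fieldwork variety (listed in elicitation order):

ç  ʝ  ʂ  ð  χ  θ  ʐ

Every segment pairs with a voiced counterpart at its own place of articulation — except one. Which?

/χ/

Dental: /θ/ ~ /ð/
Retroflex: /ʂ/ ~ /ʐ/
Palatal: /ç/ ~ /ʝ/
Uvular: only /χ/ (voiceless); no voiced partner.
So /χ/ is the unpaired segment.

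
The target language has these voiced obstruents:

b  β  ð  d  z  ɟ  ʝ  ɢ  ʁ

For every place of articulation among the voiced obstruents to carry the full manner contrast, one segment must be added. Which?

place of articulation  stop      fricative
bilabial          b         β       
dental            —         ð       
alveolar          d         z       
palatal           ɟ         ʝ       
uvular            ɢ         ʁ       
The dental row has no stop member, so the gap is the dental stop /d̪/.

/d̪/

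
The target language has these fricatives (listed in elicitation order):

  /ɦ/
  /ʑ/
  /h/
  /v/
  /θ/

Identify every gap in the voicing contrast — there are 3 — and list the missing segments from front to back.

Voiceless: /θ/ (dental), /h/ (glottal).
Voiced: /v/ (labiodental), /ʑ/ (alveolo-palatal), /ɦ/ (glottal).
Gaps, from front to back: labiodental lacks voiceless (/f/); dental lacks voiced (/ð/); alveolo-palatal lacks voiceless (/ɕ/).

/f/, /ð/, /ɕ/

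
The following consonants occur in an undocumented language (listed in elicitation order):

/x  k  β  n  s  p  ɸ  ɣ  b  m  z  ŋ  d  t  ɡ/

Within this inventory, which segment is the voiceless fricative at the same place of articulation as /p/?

/p/ is a voiceless bilabial stop.
The voiceless fricative at the same place is a voiceless bilabial fricative — in this inventory, /ɸ/.

/ɸ/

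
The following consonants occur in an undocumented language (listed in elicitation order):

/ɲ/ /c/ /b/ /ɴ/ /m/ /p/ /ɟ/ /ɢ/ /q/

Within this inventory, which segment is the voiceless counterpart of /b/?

/b/ is a voiced bilabial stop.
The voiceless counterpart is a voiceless bilabial stop — in this inventory, /p/.

/p/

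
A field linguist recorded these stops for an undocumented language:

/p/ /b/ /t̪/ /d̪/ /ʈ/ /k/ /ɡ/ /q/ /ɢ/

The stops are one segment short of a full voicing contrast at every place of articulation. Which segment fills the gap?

/ɖ/

Voiceless: /p/ (bilabial), /t̪/ (dental), /ʈ/ (retroflex), /k/ (velar), /q/ (uvular).
Voiced: /b/ (bilabial), /d̪/ (dental), /ɡ/ (velar), /ɢ/ (uvular).
The retroflex row has no voiced member, so the gap is the voiced retroflex stop /ɖ/.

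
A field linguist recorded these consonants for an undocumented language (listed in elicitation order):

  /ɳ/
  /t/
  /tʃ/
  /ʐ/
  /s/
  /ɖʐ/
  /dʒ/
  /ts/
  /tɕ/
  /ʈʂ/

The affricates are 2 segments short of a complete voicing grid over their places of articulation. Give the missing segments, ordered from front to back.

Voiceless: /ts/ (alveolar), /tʃ/ (postalveolar), /ʈʂ/ (retroflex), /tɕ/ (alveolo-palatal).
Voiced: /dʒ/ (postalveolar), /ɖʐ/ (retroflex).
Gaps, from front to back: alveolar lacks voiced (/dz/); alveolo-palatal lacks voiced (/dʑ/).

/dz/, /dʑ/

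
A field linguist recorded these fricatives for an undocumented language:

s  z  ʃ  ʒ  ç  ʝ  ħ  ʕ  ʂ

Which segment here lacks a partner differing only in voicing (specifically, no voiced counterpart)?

Alveolar: /s/ ~ /z/
Postalveolar: /ʃ/ ~ /ʒ/
Palatal: /ç/ ~ /ʝ/
Pharyngeal: /ħ/ ~ /ʕ/
Retroflex: only /ʂ/ (voiceless); no voiced partner.
So /ʂ/ is the unpaired segment.

/ʂ/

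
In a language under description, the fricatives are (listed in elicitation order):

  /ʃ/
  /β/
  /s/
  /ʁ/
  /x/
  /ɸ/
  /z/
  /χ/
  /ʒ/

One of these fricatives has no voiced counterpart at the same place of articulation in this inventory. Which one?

/x/

Bilabial: /ɸ/ ~ /β/
Alveolar: /s/ ~ /z/
Postalveolar: /ʃ/ ~ /ʒ/
Uvular: /χ/ ~ /ʁ/
Velar: only /x/ (voiceless); no voiced partner.
So /x/ is the unpaired segment.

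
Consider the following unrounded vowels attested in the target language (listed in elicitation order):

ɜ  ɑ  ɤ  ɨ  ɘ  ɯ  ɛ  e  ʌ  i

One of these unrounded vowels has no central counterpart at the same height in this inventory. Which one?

/ɑ/

High: /i/ ~ /ɨ/ ~ /ɯ/
High-mid: /e/ ~ /ɘ/ ~ /ɤ/
Low-mid: /ɛ/ ~ /ɜ/ ~ /ʌ/
Low: only /ɑ/ (back); no central partner.
So /ɑ/ is the unpaired segment.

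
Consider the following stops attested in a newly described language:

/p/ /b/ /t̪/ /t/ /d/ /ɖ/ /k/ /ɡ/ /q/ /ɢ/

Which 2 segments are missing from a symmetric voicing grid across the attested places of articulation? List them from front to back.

Voiceless: /p/ (bilabial), /t̪/ (dental), /t/ (alveolar), /k/ (velar), /q/ (uvular).
Voiced: /b/ (bilabial), /d/ (alveolar), /ɖ/ (retroflex), /ɡ/ (velar), /ɢ/ (uvular).
Gaps, from front to back: dental lacks voiced (/d̪/); retroflex lacks voiceless (/ʈ/).

/d̪/, /ʈ/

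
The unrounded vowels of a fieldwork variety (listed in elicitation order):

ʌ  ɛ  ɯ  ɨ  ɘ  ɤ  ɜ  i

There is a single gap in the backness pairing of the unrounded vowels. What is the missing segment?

/e/

Front: /i/ (high), /ɛ/ (low-mid).
Central: /ɨ/ (high), /ɘ/ (high-mid), /ɜ/ (low-mid).
Back: /ɯ/ (high), /ɤ/ (high-mid), /ʌ/ (low-mid).
The high-mid row has no front member, so the gap is the high-mid front unrounded vowel /e/.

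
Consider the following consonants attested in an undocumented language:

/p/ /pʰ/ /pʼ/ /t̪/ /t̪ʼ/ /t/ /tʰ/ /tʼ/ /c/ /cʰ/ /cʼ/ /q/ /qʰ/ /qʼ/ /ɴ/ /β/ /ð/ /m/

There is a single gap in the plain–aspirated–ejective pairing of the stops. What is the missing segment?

bilabial: plain /p/, aspirated /pʰ/, ejective /pʼ/.
dental: plain /t̪/, aspirated —, ejective /t̪ʼ/.
alveolar: plain /t/, aspirated /tʰ/, ejective /tʼ/.
palatal: plain /c/, aspirated /cʰ/, ejective /cʼ/.
uvular: plain /q/, aspirated /qʰ/, ejective /qʼ/.
The dental row has no aspirated member, so the gap is the aspirated dental stop /t̪ʰ/.

/t̪ʰ/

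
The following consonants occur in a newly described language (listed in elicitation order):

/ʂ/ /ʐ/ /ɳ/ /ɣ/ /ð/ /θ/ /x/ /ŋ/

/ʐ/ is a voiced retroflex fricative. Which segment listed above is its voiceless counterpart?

/ʂ/

The voiceless counterpart is a voiceless retroflex fricative — in this inventory, /ʂ/.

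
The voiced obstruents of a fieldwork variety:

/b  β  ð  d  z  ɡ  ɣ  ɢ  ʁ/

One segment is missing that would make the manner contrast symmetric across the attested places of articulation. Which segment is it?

Stop: /b/ (bilabial), /d/ (alveolar), /ɡ/ (velar), /ɢ/ (uvular).
Fricative: /β/ (bilabial), /ð/ (dental), /z/ (alveolar), /ɣ/ (velar), /ʁ/ (uvular).
The dental row has no stop member, so the gap is the dental stop /d̪/.

/d̪/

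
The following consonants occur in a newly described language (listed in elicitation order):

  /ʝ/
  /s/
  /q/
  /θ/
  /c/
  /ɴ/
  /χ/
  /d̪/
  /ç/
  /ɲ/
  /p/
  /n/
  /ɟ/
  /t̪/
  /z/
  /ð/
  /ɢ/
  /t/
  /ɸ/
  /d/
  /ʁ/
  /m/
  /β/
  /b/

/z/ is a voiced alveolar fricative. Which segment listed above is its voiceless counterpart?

The voiceless counterpart is a voiceless alveolar fricative — in this inventory, /s/.

/s/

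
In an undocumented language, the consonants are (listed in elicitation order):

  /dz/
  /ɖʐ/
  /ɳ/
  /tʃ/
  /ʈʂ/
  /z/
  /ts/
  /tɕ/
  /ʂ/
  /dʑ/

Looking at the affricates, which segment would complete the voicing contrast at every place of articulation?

Voiceless: /ts/ (alveolar), /tʃ/ (postalveolar), /ʈʂ/ (retroflex), /tɕ/ (alveolo-palatal).
Voiced: /dz/ (alveolar), /ɖʐ/ (retroflex), /dʑ/ (alveolo-palatal).
The postalveolar row has no voiced member, so the gap is the voiced postalveolar affricate /dʒ/.

/dʒ/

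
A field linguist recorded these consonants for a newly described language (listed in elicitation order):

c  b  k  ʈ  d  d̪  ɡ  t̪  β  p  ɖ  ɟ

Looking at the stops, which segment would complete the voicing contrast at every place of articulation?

/t/

bilabial: voiceless /p/, voiced /b/.
dental: voiceless /t̪/, voiced /d̪/.
alveolar: voiceless —, voiced /d/.
retroflex: voiceless /ʈ/, voiced /ɖ/.
palatal: voiceless /c/, voiced /ɟ/.
velar: voiceless /k/, voiced /ɡ/.
The alveolar row has no voiceless member, so the gap is the voiceless alveolar stop /t/.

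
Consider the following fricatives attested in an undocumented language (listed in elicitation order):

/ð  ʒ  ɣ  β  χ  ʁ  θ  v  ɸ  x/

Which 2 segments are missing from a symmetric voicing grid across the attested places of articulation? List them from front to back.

Voiceless: /ɸ/ (bilabial), /θ/ (dental), /x/ (velar), /χ/ (uvular).
Voiced: /β/ (bilabial), /v/ (labiodental), /ð/ (dental), /ʒ/ (postalveolar), /ɣ/ (velar), /ʁ/ (uvular).
Gaps, from front to back: labiodental lacks voiceless (/f/); postalveolar lacks voiceless (/ʃ/).

/f/, /ʃ/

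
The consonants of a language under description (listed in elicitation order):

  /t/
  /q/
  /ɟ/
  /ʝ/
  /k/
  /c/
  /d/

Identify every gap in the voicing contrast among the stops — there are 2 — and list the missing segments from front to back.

/ɡ/, /ɢ/

alveolar: voiceless /t/, voiced /d/.
palatal: voiceless /c/, voiced /ɟ/.
velar: voiceless /k/, voiced —.
uvular: voiceless /q/, voiced —.
Gaps, from front to back: velar lacks voiced (/ɡ/); uvular lacks voiced (/ɢ/).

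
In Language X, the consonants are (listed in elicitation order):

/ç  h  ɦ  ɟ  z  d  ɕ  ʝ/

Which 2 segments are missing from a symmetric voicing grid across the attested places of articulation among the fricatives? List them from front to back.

Voiceless: /ɕ/ (alveolo-palatal), /ç/ (palatal), /h/ (glottal).
Voiced: /z/ (alveolar), /ʝ/ (palatal), /ɦ/ (glottal).
Gaps, from front to back: alveolar lacks voiceless (/s/); alveolo-palatal lacks voiced (/ʑ/).

/s/, /ʑ/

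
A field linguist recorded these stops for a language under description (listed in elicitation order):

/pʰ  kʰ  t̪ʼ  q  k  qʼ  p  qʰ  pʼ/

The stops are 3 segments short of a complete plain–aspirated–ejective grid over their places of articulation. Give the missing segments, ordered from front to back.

place of articulation  plain     aspirated  ejective
bilabial          p         pʰ        pʼ      
dental            —         —         t̪ʼ     
velar             k         kʰ        —       
uvular            q         qʰ        qʼ      
Gaps, from front to back: dental lacks plain (/t̪/); dental lacks aspirated (/t̪ʰ/); velar lacks ejective (/kʼ/).

/t̪/, /t̪ʰ/, /kʼ/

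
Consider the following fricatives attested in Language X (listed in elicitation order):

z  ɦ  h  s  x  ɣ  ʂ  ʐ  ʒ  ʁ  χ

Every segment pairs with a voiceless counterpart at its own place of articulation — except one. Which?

/ʒ/

Alveolar: /s/ ~ /z/
Retroflex: /ʂ/ ~ /ʐ/
Velar: /x/ ~ /ɣ/
Uvular: /χ/ ~ /ʁ/
Glottal: /h/ ~ /ɦ/
Postalveolar: only /ʒ/ (voiced); no voiceless partner.
So /ʒ/ is the unpaired segment.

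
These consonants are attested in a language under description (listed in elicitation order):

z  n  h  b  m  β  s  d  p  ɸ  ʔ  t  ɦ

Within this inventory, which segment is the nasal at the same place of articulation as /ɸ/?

/ɸ/ is a voiceless bilabial fricative.
The nasal at the same place is a bilabial nasal — in this inventory, /m/.

/m/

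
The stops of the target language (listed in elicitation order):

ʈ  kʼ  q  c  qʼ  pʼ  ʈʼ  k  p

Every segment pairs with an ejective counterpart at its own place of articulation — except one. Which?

Bilabial: /p/ ~ /pʼ/
Retroflex: /ʈ/ ~ /ʈʼ/
Velar: /k/ ~ /kʼ/
Uvular: /q/ ~ /qʼ/
Palatal: only /c/ (plain); no ejective partner.
So /c/ is the unpaired segment.

/c/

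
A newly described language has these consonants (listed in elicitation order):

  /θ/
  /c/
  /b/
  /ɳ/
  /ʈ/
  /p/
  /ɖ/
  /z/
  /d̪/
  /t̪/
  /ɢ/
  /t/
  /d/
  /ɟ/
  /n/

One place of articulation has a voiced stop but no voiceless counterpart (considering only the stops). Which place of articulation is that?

uvular

bilabial: voiceless /p/, voiced /b/.
dental: voiceless /t̪/, voiced /d̪/.
alveolar: voiceless /t/, voiced /d/.
retroflex: voiceless /ʈ/, voiced /ɖ/.
palatal: voiceless /c/, voiced /ɟ/.
uvular: voiceless —, voiced /ɢ/.
Every place of articulation has a voiceless member except uvular, where /q/ would be expected.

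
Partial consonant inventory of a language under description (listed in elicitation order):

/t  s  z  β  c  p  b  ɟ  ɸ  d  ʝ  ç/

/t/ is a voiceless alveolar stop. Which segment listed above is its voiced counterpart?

/d/

The voiced counterpart is a voiced alveolar stop — in this inventory, /d/.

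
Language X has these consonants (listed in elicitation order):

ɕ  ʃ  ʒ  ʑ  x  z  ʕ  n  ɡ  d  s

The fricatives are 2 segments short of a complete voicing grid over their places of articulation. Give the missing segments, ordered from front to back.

place of articulation  voiceless  voiced  
alveolar          s         z       
postalveolar      ʃ         ʒ       
alveolo-palatal   ɕ         ʑ       
velar             x         —       
pharyngeal        —         ʕ       
Gaps, from front to back: velar lacks voiced (/ɣ/); pharyngeal lacks voiceless (/ħ/).

/ɣ/, /ħ/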